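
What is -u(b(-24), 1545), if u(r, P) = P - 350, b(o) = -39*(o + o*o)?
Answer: -1195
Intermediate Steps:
b(o) = -39*o - 39*o**2 (b(o) = -39*(o + o**2) = -39*o - 39*o**2)
u(r, P) = -350 + P
-u(b(-24), 1545) = -(-350 + 1545) = -1*1195 = -1195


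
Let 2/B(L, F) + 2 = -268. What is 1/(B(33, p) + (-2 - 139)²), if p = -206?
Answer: 135/2683934 ≈ 5.0299e-5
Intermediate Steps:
B(L, F) = -1/135 (B(L, F) = 2/(-2 - 268) = 2/(-270) = 2*(-1/270) = -1/135)
1/(B(33, p) + (-2 - 139)²) = 1/(-1/135 + (-2 - 139)²) = 1/(-1/135 + (-141)²) = 1/(-1/135 + 19881) = 1/(2683934/135) = 135/2683934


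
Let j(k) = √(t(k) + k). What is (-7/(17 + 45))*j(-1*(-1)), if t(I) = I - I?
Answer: -7/62 ≈ -0.11290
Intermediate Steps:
t(I) = 0
j(k) = √k (j(k) = √(0 + k) = √k)
(-7/(17 + 45))*j(-1*(-1)) = (-7/(17 + 45))*√(-1*(-1)) = (-7/62)*√1 = -7*1/62*1 = -7/62*1 = -7/62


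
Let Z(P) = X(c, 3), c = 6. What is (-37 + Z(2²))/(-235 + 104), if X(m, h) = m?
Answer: 31/131 ≈ 0.23664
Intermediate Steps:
Z(P) = 6
(-37 + Z(2²))/(-235 + 104) = (-37 + 6)/(-235 + 104) = -31/(-131) = -31*(-1/131) = 31/131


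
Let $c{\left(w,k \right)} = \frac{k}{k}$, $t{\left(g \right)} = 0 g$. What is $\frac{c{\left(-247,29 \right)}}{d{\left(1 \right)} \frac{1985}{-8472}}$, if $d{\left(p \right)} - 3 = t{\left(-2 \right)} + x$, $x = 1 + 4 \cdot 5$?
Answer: $- \frac{353}{1985} \approx -0.17783$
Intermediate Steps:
$t{\left(g \right)} = 0$
$c{\left(w,k \right)} = 1$
$x = 21$ ($x = 1 + 20 = 21$)
$d{\left(p \right)} = 24$ ($d{\left(p \right)} = 3 + \left(0 + 21\right) = 3 + 21 = 24$)
$\frac{c{\left(-247,29 \right)}}{d{\left(1 \right)} \frac{1985}{-8472}} = 1 \frac{1}{24 \frac{1985}{-8472}} = 1 \frac{1}{24 \cdot 1985 \left(- \frac{1}{8472}\right)} = 1 \frac{1}{24 \left(- \frac{1985}{8472}\right)} = 1 \frac{1}{- \frac{1985}{353}} = 1 \left(- \frac{353}{1985}\right) = - \frac{353}{1985}$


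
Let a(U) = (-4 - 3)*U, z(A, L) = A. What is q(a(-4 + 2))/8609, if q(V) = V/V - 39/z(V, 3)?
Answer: -25/120526 ≈ -0.00020742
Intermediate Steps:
a(U) = -7*U
q(V) = 1 - 39/V (q(V) = V/V - 39/V = 1 - 39/V)
q(a(-4 + 2))/8609 = ((-39 - 7*(-4 + 2))/((-7*(-4 + 2))))/8609 = ((-39 - 7*(-2))/((-7*(-2))))*(1/8609) = ((-39 + 14)/14)*(1/8609) = ((1/14)*(-25))*(1/8609) = -25/14*1/8609 = -25/120526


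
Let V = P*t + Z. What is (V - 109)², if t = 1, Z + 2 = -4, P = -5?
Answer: 14400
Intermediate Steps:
Z = -6 (Z = -2 - 4 = -6)
V = -11 (V = -5*1 - 6 = -5 - 6 = -11)
(V - 109)² = (-11 - 109)² = (-120)² = 14400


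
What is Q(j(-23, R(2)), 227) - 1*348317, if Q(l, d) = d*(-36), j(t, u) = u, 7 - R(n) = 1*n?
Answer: -356489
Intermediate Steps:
R(n) = 7 - n
Q(l, d) = -36*d
Q(j(-23, R(2)), 227) - 1*348317 = -36*227 - 1*348317 = -8172 - 348317 = -356489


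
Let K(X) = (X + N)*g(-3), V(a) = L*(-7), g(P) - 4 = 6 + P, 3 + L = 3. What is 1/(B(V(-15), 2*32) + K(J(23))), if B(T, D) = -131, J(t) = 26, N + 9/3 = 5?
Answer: 1/65 ≈ 0.015385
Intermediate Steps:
L = 0 (L = -3 + 3 = 0)
N = 2 (N = -3 + 5 = 2)
g(P) = 10 + P (g(P) = 4 + (6 + P) = 10 + P)
V(a) = 0 (V(a) = 0*(-7) = 0)
K(X) = 14 + 7*X (K(X) = (X + 2)*(10 - 3) = (2 + X)*7 = 14 + 7*X)
1/(B(V(-15), 2*32) + K(J(23))) = 1/(-131 + (14 + 7*26)) = 1/(-131 + (14 + 182)) = 1/(-131 + 196) = 1/65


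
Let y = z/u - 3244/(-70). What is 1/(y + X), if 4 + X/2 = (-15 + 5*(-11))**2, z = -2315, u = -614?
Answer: 21490/211507013 ≈ 0.00010160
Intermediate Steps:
X = 9792 (X = -8 + 2*(-15 + 5*(-11))**2 = -8 + 2*(-15 - 55)**2 = -8 + 2*(-70)**2 = -8 + 2*4900 = -8 + 9800 = 9792)
y = 1076933/21490 (y = -2315/(-614) - 3244/(-70) = -2315*(-1/614) - 3244*(-1/70) = 2315/614 + 1622/35 = 1076933/21490 ≈ 50.113)
1/(y + X) = 1/(1076933/21490 + 9792) = 1/(211507013/21490) = 21490/211507013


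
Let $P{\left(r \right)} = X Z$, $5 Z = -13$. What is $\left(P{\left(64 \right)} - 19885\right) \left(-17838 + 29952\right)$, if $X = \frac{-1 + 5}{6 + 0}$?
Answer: $- \frac{1204539438}{5} \approx -2.4091 \cdot 10^{8}$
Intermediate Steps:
$Z = - \frac{13}{5}$ ($Z = \frac{1}{5} \left(-13\right) = - \frac{13}{5} \approx -2.6$)
$X = \frac{2}{3}$ ($X = \frac{4}{6} = 4 \cdot \frac{1}{6} = \frac{2}{3} \approx 0.66667$)
$P{\left(r \right)} = - \frac{26}{15}$ ($P{\left(r \right)} = \frac{2}{3} \left(- \frac{13}{5}\right) = - \frac{26}{15}$)
$\left(P{\left(64 \right)} - 19885\right) \left(-17838 + 29952\right) = \left(- \frac{26}{15} - 19885\right) \left(-17838 + 29952\right) = \left(- \frac{298301}{15}\right) 12114 = - \frac{1204539438}{5}$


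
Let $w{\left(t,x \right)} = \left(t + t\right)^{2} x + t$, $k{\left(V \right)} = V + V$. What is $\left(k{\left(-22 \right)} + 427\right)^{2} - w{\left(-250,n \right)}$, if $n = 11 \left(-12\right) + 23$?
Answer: $27396939$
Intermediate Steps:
$k{\left(V \right)} = 2 V$
$n = -109$ ($n = -132 + 23 = -109$)
$w{\left(t,x \right)} = t + 4 x t^{2}$ ($w{\left(t,x \right)} = \left(2 t\right)^{2} x + t = 4 t^{2} x + t = 4 x t^{2} + t = t + 4 x t^{2}$)
$\left(k{\left(-22 \right)} + 427\right)^{2} - w{\left(-250,n \right)} = \left(2 \left(-22\right) + 427\right)^{2} - - 250 \left(1 + 4 \left(-250\right) \left(-109\right)\right) = \left(-44 + 427\right)^{2} - - 250 \left(1 + 109000\right) = 383^{2} - \left(-250\right) 109001 = 146689 - -27250250 = 146689 + 27250250 = 27396939$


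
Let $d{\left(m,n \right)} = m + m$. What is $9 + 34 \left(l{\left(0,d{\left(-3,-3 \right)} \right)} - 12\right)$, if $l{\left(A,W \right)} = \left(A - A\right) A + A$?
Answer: $-399$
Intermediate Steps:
$d{\left(m,n \right)} = 2 m$
$l{\left(A,W \right)} = A$ ($l{\left(A,W \right)} = 0 A + A = 0 + A = A$)
$9 + 34 \left(l{\left(0,d{\left(-3,-3 \right)} \right)} - 12\right) = 9 + 34 \left(0 - 12\right) = 9 + 34 \left(-12\right) = 9 - 408 = -399$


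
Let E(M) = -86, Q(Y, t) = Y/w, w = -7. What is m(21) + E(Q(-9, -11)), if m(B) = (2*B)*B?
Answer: 796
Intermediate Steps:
Q(Y, t) = -Y/7 (Q(Y, t) = Y/(-7) = Y*(-⅐) = -Y/7)
m(B) = 2*B²
m(21) + E(Q(-9, -11)) = 2*21² - 86 = 2*441 - 86 = 882 - 86 = 796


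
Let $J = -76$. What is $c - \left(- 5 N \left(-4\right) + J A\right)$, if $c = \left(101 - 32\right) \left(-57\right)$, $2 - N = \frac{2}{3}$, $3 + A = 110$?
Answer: $\frac{12517}{3} \approx 4172.3$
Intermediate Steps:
$A = 107$ ($A = -3 + 110 = 107$)
$N = \frac{4}{3}$ ($N = 2 - \frac{2}{3} = \frac{4}{3} \approx 1.3333$)
$c = -3933$ ($c = 69 \left(-57\right) = -3933$)
$c - \left(- 5 N \left(-4\right) + J A\right) = -3933 - \left(\left(-5\right) \frac{4}{3} \left(-4\right) - 8132\right) = -3933 - \left(\left(- \frac{20}{3}\right) \left(-4\right) - 8132\right) = -3933 - \left(\frac{80}{3} - 8132\right) = -3933 - - \frac{24316}{3} = -3933 + \frac{24316}{3} = \frac{12517}{3}$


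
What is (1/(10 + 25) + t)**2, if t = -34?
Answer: 1413721/1225 ≈ 1154.1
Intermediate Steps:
(1/(10 + 25) + t)**2 = (1/(10 + 25) - 34)**2 = (1/35 - 34)**2 = (-1189/35)**2 = 1413721/1225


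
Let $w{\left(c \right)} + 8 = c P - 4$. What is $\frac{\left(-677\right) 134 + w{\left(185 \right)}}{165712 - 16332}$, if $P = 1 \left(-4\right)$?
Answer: $- \frac{9147}{14938} \approx -0.61233$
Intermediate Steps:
$P = -4$
$w{\left(c \right)} = -12 - 4 c$ ($w{\left(c \right)} = -8 + \left(c \left(-4\right) - 4\right) = -8 - \left(4 + 4 c\right) = -12 - 4 c$)
$\frac{\left(-677\right) 134 + w{\left(185 \right)}}{165712 - 16332} = \frac{\left(-677\right) 134 - 752}{165712 - 16332} = \frac{-90718 - 752}{149380} = \left(-90718 - 752\right) \frac{1}{149380} = \left(-91470\right) \frac{1}{149380} = - \frac{9147}{14938}$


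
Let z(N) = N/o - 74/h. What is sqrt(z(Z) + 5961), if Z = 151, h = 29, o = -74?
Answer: sqrt(27431139846)/2146 ≈ 77.178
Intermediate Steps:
z(N) = -74/29 - N/74 (z(N) = N/(-74) - 74/29 = N*(-1/74) - 74*1/29 = -N/74 - 74/29 = -74/29 - N/74)
sqrt(z(Z) + 5961) = sqrt((-74/29 - 1/74*151) + 5961) = sqrt((-74/29 - 151/74) + 5961) = sqrt(-9855/2146 + 5961) = sqrt(12782451/2146) = sqrt(27431139846)/2146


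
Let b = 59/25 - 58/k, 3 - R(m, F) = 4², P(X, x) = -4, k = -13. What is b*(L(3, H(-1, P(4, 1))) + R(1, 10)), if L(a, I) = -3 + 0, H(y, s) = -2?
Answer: -35472/325 ≈ -109.14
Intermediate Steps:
R(m, F) = -13 (R(m, F) = 3 - 1*4² = 3 - 1*16 = 3 - 16 = -13)
L(a, I) = -3
b = 2217/325 (b = 59/25 - 58/(-13) = 59*(1/25) - 58*(-1/13) = 59/25 + 58/13 = 2217/325 ≈ 6.8215)
b*(L(3, H(-1, P(4, 1))) + R(1, 10)) = 2217*(-3 - 13)/325 = (2217/325)*(-16) = -35472/325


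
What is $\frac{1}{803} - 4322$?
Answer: $- \frac{3470565}{803} \approx -4322.0$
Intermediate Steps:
$\frac{1}{803} - 4322 = - \frac{3470565}{803}$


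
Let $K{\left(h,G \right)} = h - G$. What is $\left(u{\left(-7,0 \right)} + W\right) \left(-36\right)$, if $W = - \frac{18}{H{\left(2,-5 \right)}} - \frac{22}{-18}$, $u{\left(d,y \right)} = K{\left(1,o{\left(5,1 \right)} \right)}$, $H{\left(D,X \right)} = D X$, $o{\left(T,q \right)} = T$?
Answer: $\frac{176}{5} \approx 35.2$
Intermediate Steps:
$u{\left(d,y \right)} = -4$ ($u{\left(d,y \right)} = 1 - 5 = -4$)
$W = \frac{136}{45}$ ($W = - \frac{18}{2 \left(-5\right)} - \frac{22}{-18} = - \frac{18}{-10} - - \frac{11}{9} = \left(-18\right) \left(- \frac{1}{10}\right) + \frac{11}{9} = \frac{9}{5} + \frac{11}{9} = \frac{136}{45} \approx 3.0222$)
$\left(u{\left(-7,0 \right)} + W\right) \left(-36\right) = \left(-4 + \frac{136}{45}\right) \left(-36\right) = \left(- \frac{44}{45}\right) \left(-36\right) = \frac{176}{5}$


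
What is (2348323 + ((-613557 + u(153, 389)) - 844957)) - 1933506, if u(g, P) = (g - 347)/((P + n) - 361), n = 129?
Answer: -163860623/157 ≈ -1.0437e+6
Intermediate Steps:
u(g, P) = (-347 + g)/(-232 + P) (u(g, P) = (g - 347)/((P + 129) - 361) = (-347 + g)/((129 + P) - 361) = (-347 + g)/(-232 + P))
(2348323 + ((-613557 + u(153, 389)) - 844957)) - 1933506 = (2348323 + ((-613557 + (-347 + 153)/(-232 + 389)) - 844957)) - 1933506 = (2348323 + ((-613557 - 194/157) - 844957)) - 1933506 = (2348323 + (-96328643/157 - 844957)) - 1933506 = (2348323 - 228986892/157) - 1933506 = 139699819/157 - 1933506 = -163860623/157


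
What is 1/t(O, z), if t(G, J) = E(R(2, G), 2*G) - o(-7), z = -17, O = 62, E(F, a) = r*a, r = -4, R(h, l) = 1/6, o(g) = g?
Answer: -1/489 ≈ -0.0020450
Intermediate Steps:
R(h, l) = ⅙
E(F, a) = -4*a
t(G, J) = 7 - 8*G (t(G, J) = -8*G - 1*(-7) = -8*G + 7 = 7 - 8*G)
1/t(O, z) = 1/(7 - 8*62) = 1/(7 - 496) = 1/(-489) = -1/489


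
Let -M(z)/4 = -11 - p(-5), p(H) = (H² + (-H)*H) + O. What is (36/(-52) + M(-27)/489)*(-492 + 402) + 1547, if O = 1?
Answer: 3391403/2119 ≈ 1600.5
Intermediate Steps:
p(H) = 1 (p(H) = (H² + (-H)*H) + 1 = (H² - H²) + 1 = 0 + 1 = 1)
M(z) = 48 (M(z) = -4*(-11 - 1*1) = -4*(-11 - 1) = -4*(-12) = 48)
(36/(-52) + M(-27)/489)*(-492 + 402) + 1547 = (36/(-52) + 48/489)*(-492 + 402) + 1547 = (36*(-1/52) + 48*(1/489))*(-90) + 1547 = (-9/13 + 16/163)*(-90) + 1547 = -1259/2119*(-90) + 1547 = 113310/2119 + 1547 = 3391403/2119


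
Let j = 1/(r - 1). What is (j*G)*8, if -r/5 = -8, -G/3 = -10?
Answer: 80/13 ≈ 6.1538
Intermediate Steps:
G = 30 (G = -3*(-10) = 30)
r = 40 (r = -5*(-8) = 40)
j = 1/39 (j = 1/(40 - 1) = 1/39 ≈ 0.025641)
(j*G)*8 = ((1/39)*30)*8 = (10/13)*8 = 80/13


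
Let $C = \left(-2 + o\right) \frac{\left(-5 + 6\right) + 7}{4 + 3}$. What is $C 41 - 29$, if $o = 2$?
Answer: $-29$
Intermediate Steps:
$C = 0$ ($C = \left(-2 + 2\right) \frac{\left(-5 + 6\right) + 7}{4 + 3} = 0 \frac{1 + 7}{7} = 0 \cdot 8 \cdot \frac{1}{7} = 0 \cdot \frac{8}{7} = 0$)
$C 41 - 29 = 0 \cdot 41 - 29 = 0 - 29 = -29$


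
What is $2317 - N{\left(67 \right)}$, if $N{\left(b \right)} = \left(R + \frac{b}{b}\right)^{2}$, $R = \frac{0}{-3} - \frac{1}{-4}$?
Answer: $\frac{37047}{16} \approx 2315.4$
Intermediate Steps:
$R = \frac{1}{4}$ ($R = 0 \left(- \frac{1}{3}\right) - - \frac{1}{4} = 0 + \frac{1}{4} = \frac{1}{4} \approx 0.25$)
$N{\left(b \right)} = \frac{25}{16}$ ($N{\left(b \right)} = \left(\frac{1}{4} + \frac{b}{b}\right)^{2} = \left(\frac{1}{4} + 1\right)^{2} = \left(\frac{5}{4}\right)^{2} = \frac{25}{16}$)
$2317 - N{\left(67 \right)} = 2317 - \frac{25}{16} = \frac{37047}{16}$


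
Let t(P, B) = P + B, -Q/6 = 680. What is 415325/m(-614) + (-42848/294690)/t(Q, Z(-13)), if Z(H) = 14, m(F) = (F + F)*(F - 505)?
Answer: 41475438000703/137208172634940 ≈ 0.30228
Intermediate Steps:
Q = -4080 (Q = -6*680 = -4080)
m(F) = 2*F*(-505 + F) (m(F) = (2*F)*(-505 + F) = 2*F*(-505 + F))
t(P, B) = B + P
415325/m(-614) + (-42848/294690)/t(Q, Z(-13)) = 415325/((2*(-614)*(-505 - 614))) + (-42848/294690)/(14 - 4080) = 415325/((2*(-614)*(-1119))) - 42848*1/294690/(-4066) = 415325/1374132 - 21424/147345*(-1/4066) = 415325*(1/1374132) + 10712/299552385 = 415325/1374132 + 10712/299552385 = 41475438000703/137208172634940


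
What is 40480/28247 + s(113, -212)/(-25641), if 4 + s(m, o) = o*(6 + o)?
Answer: -21726924/80475703 ≈ -0.26998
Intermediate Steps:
s(m, o) = -4 + o*(6 + o)
40480/28247 + s(113, -212)/(-25641) = 40480/28247 + (-4 + (-212)**2 + 6*(-212))/(-25641) = 40480*(1/28247) + (-4 + 44944 - 1272)*(-1/25641) = 40480/28247 + 43668*(-1/25641) = 40480/28247 - 4852/2849 = -21726924/80475703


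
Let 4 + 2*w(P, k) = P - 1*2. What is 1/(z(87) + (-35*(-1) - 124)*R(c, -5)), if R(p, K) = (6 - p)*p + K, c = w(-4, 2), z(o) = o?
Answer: 1/5427 ≈ 0.00018426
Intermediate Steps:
w(P, k) = -3 + P/2 (w(P, k) = -2 + (P - 1*2)/2 = -2 + (P - 2)/2 = -2 + (-2 + P)/2 = -2 + (-1 + P/2) = -3 + P/2)
c = -5 (c = -3 + (1/2)*(-4) = -3 - 2 = -5)
R(p, K) = K + p*(6 - p) (R(p, K) = p*(6 - p) + K = K + p*(6 - p))
1/(z(87) + (-35*(-1) - 124)*R(c, -5)) = 1/(87 + (-35*(-1) - 124)*(-5 - 1*(-5)**2 + 6*(-5))) = 1/(87 + (35 - 124)*(-5 - 1*25 - 30)) = 1/(87 - 89*(-5 - 25 - 30)) = 1/(87 - 89*(-60)) = 1/(87 + 5340) = 1/5427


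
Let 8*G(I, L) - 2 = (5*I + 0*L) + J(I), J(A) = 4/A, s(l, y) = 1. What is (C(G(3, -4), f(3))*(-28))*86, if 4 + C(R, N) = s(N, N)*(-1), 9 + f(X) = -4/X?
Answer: 12040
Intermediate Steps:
f(X) = -9 - 4/X
G(I, L) = ¼ + 1/(2*I) + 5*I/8 (G(I, L) = ¼ + ((5*I + 0*L) + 4/I)/8 = ¼ + ((5*I + 0) + 4/I)/8 = ¼ + (5*I + 4/I)/8 = ¼ + (4/I + 5*I)/8 = ¼ + (1/(2*I) + 5*I/8) = ¼ + 1/(2*I) + 5*I/8)
C(R, N) = -5 (C(R, N) = -4 + 1*(-1) = -4 - 1 = -5)
(C(G(3, -4), f(3))*(-28))*86 = -5*(-28)*86 = 140*86 = 12040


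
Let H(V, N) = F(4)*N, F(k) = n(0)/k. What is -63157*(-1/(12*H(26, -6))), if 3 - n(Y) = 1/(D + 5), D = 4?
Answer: -63157/52 ≈ -1214.6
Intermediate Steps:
n(Y) = 26/9 (n(Y) = 3 - 1/(4 + 5) = 3 - 1/9 = 26/9)
F(k) = 26/(9*k)
H(V, N) = 13*N/18 (H(V, N) = ((26/9)/4)*N = ((26/9)*(1/4))*N = 13*N/18)
-63157*(-1/(12*H(26, -6))) = -63157/((-26*(-6)/3)) = -63157/((-12*(-13/3))) = -63157/52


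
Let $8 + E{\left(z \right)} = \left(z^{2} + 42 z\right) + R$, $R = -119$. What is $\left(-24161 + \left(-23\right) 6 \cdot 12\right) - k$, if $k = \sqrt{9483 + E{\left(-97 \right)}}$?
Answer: $-25817 - \sqrt{14691} \approx -25938.0$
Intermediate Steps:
$E{\left(z \right)} = -127 + z^{2} + 42 z$ ($E{\left(z \right)} = -8 - \left(119 - z^{2} - 42 z\right) = -8 + \left(-119 + z^{2} + 42 z\right) = -127 + z^{2} + 42 z$)
$k = \sqrt{14691}$ ($k = \sqrt{9483 + \left(-127 + \left(-97\right)^{2} + 42 \left(-97\right)\right)} = \sqrt{9483 - -5208} = \sqrt{9483 + 5208} = \sqrt{14691} \approx 121.21$)
$\left(-24161 + \left(-23\right) 6 \cdot 12\right) - k = \left(-24161 + \left(-23\right) 6 \cdot 12\right) - \sqrt{14691} = \left(-24161 - 1656\right) - \sqrt{14691} = -25817 - \sqrt{14691}$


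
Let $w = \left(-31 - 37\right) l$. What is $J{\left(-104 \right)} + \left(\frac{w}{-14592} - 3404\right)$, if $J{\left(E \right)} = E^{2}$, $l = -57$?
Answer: $\frac{474351}{64} \approx 7411.7$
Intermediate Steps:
$w = 3876$ ($w = \left(-31 - 37\right) \left(-57\right) = \left(-68\right) \left(-57\right) = 3876$)
$J{\left(-104 \right)} + \left(\frac{w}{-14592} - 3404\right) = \left(-104\right)^{2} - \left(3404 - \frac{3876}{-14592}\right) = 10816 + \left(3876 \left(- \frac{1}{14592}\right) - 3404\right) = 10816 - \frac{217873}{64} = \frac{474351}{64}$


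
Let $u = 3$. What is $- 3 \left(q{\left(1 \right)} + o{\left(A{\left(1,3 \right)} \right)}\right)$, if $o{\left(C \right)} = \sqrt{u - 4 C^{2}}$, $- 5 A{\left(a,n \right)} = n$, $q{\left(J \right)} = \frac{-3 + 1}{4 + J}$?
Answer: $\frac{6}{5} - \frac{3 \sqrt{39}}{5} \approx -2.547$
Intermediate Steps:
$q{\left(J \right)} = - \frac{2}{4 + J}$
$A{\left(a,n \right)} = - \frac{n}{5}$
$o{\left(C \right)} = \sqrt{3 - 4 C^{2}}$
$- 3 \left(q{\left(1 \right)} + o{\left(A{\left(1,3 \right)} \right)}\right) = - 3 \left(- \frac{2}{4 + 1} + \sqrt{3 - 4 \left(\left(- \frac{1}{5}\right) 3\right)^{2}}\right) = - 3 \left(- \frac{2}{5} + \sqrt{3 - 4 \left(- \frac{3}{5}\right)^{2}}\right) = - 3 \left(\left(-2\right) \frac{1}{5} + \sqrt{3 - \frac{36}{25}}\right) = - 3 \left(- \frac{2}{5} + \sqrt{3 - \frac{36}{25}}\right) = - 3 \left(- \frac{2}{5} + \sqrt{\frac{39}{25}}\right) = - 3 \left(- \frac{2}{5} + \frac{\sqrt{39}}{5}\right) = \frac{6}{5} - \frac{3 \sqrt{39}}{5}$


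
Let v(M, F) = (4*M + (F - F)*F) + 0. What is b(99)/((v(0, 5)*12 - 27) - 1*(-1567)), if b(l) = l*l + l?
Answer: 45/7 ≈ 6.4286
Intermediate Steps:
v(M, F) = 4*M (v(M, F) = (4*M + 0*F) + 0 = (4*M + 0) + 0 = 4*M + 0 = 4*M)
b(l) = l + l² (b(l) = l² + l = l + l²)
b(99)/((v(0, 5)*12 - 27) - 1*(-1567)) = (99*(1 + 99))/(((4*0)*12 - 27) - 1*(-1567)) = (99*100)/((0*12 - 27) + 1567) = 9900/((0 - 27) + 1567) = 9900/(-27 + 1567) = 9900/1540 = 9900*(1/1540) = 45/7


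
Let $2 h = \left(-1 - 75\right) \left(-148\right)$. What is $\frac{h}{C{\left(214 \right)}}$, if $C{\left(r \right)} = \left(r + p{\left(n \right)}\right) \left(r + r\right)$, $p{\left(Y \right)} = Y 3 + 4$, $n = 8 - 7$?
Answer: $\frac{1406}{23647} \approx 0.059458$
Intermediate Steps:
$n = 1$
$h = 5624$ ($h = \frac{\left(-1 - 75\right) \left(-148\right)}{2} = \frac{\left(-76\right) \left(-148\right)}{2} = \frac{1}{2} \cdot 11248 = 5624$)
$p{\left(Y \right)} = 4 + 3 Y$ ($p{\left(Y \right)} = 3 Y + 4 = 4 + 3 Y$)
$C{\left(r \right)} = 2 r \left(7 + r\right)$ ($C{\left(r \right)} = \left(r + \left(4 + 3 \cdot 1\right)\right) \left(r + r\right) = \left(r + \left(4 + 3\right)\right) 2 r = \left(r + 7\right) 2 r = \left(7 + r\right) 2 r = 2 r \left(7 + r\right)$)
$\frac{h}{C{\left(214 \right)}} = \frac{5624}{2 \cdot 214 \left(7 + 214\right)} = \frac{5624}{2 \cdot 214 \cdot 221} = \frac{5624}{94588} = 5624 \cdot \frac{1}{94588} = \frac{1406}{23647}$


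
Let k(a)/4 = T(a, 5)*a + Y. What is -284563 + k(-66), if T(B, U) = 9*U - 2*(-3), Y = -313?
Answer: -299279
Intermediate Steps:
T(B, U) = 6 + 9*U (T(B, U) = 9*U + 6 = 6 + 9*U)
k(a) = -1252 + 204*a (k(a) = 4*((6 + 9*5)*a - 313) = 4*((6 + 45)*a - 313) = 4*(51*a - 313) = 4*(-313 + 51*a) = -1252 + 204*a)
-284563 + k(-66) = -284563 + (-1252 + 204*(-66)) = -284563 + (-1252 - 13464) = -284563 - 14716 = -299279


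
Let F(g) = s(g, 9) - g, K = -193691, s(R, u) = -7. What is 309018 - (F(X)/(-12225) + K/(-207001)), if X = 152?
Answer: 260664867436472/843529075 ≈ 3.0902e+5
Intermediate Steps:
F(g) = -7 - g
309018 - (F(X)/(-12225) + K/(-207001)) = 309018 - ((-7 - 1*152)/(-12225) - 193691/(-207001)) = 309018 - ((-7 - 152)*(-1/12225) - 193691*(-1/207001)) = 309018 - (-159*(-1/12225) + 193691/207001) = 309018 - (53/4075 + 193691/207001) = 309018 - 1*800261878/843529075 = 309018 - 800261878/843529075 = 260664867436472/843529075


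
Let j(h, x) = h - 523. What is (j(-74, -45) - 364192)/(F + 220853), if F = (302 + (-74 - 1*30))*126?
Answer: -364789/245801 ≈ -1.4841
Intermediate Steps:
j(h, x) = -523 + h
F = 24948 (F = (302 + (-74 - 30))*126 = (302 - 104)*126 = 198*126 = 24948)
(j(-74, -45) - 364192)/(F + 220853) = ((-523 - 74) - 364192)/(24948 + 220853) = (-597 - 364192)/245801 = -364789*1/245801 = -364789/245801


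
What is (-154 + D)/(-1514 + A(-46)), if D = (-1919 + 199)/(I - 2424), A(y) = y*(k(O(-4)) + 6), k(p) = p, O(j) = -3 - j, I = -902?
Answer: 127621/1526634 ≈ 0.083596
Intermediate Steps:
A(y) = 7*y (A(y) = y*((-3 - 1*(-4)) + 6) = y*((-3 + 4) + 6) = y*(1 + 6) = y*7 = 7*y)
D = 860/1663 (D = (-1919 + 199)/(-902 - 2424) = -1720/(-3326) = -1720*(-1/3326) = 860/1663 ≈ 0.51714)
(-154 + D)/(-1514 + A(-46)) = (-154 + 860/1663)/(-1514 + 7*(-46)) = -255242/(1663*(-1514 - 322)) = -255242/1663/(-1836) = -255242/1663*(-1/1836) = 127621/1526634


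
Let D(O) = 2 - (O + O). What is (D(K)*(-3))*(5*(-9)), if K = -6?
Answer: 1890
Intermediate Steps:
D(O) = 2 - 2*O
(D(K)*(-3))*(5*(-9)) = ((2 - 2*(-6))*(-3))*(5*(-9)) = ((2 + 12)*(-3))*(-45) = (14*(-3))*(-45) = -42*(-45) = 1890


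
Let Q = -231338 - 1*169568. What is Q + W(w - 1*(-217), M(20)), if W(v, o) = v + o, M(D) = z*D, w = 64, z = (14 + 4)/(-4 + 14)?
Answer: -400589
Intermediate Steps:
z = 9/5 (z = 18/10 = 18*(1/10) = 9/5 ≈ 1.8000)
M(D) = 9*D/5
Q = -400906 (Q = -231338 - 169568 = -400906)
W(v, o) = o + v
Q + W(w - 1*(-217), M(20)) = -400906 + ((9/5)*20 + (64 - 1*(-217))) = -400906 + (36 + (64 + 217)) = -400906 + (36 + 281) = -400906 + 317 = -400589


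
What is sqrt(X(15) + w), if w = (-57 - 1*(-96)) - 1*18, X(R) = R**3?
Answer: 2*sqrt(849) ≈ 58.275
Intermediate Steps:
w = 21 (w = (-57 + 96) - 18 = 39 - 18 = 21)
sqrt(X(15) + w) = sqrt(15**3 + 21) = sqrt(3375 + 21) = sqrt(3396) = 2*sqrt(849)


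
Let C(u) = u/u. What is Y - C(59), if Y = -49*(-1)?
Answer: 48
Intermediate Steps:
Y = 49
C(u) = 1
Y - C(59) = 49 - 1*1 = 49 - 1 = 48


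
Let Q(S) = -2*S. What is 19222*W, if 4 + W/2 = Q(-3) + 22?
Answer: 922656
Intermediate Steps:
W = 48 (W = -8 + 2*(-2*(-3) + 22) = -8 + 2*(6 + 22) = -8 + 2*28 = -8 + 56 = 48)
19222*W = 19222*48 = 922656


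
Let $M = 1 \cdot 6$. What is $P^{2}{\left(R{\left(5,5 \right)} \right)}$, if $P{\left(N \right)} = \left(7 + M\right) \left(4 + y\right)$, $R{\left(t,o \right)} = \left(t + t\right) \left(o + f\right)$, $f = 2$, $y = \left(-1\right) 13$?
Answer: $13689$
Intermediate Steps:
$y = -13$
$M = 6$
$R{\left(t,o \right)} = 2 t \left(2 + o\right)$ ($R{\left(t,o \right)} = \left(t + t\right) \left(o + 2\right) = 2 t \left(2 + o\right)$)
$P{\left(N \right)} = -117$ ($P{\left(N \right)} = \left(7 + 6\right) \left(4 - 13\right) = 13 \left(-9\right) = -117$)
$P^{2}{\left(R{\left(5,5 \right)} \right)} = \left(-117\right)^{2} = 13689$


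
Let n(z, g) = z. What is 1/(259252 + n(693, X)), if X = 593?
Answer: 1/259945 ≈ 3.8470e-6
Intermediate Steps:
1/(259252 + n(693, X)) = 1/(259252 + 693) = 1/259945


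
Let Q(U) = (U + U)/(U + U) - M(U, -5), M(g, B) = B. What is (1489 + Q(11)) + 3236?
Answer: 4731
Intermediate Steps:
Q(U) = 6 (Q(U) = (U + U)/(U + U) - 1*(-5) = (2*U)/((2*U)) + 5 = (2*U)*(1/(2*U)) + 5 = 1 + 5 = 6)
(1489 + Q(11)) + 3236 = (1489 + 6) + 3236 = 1495 + 3236 = 4731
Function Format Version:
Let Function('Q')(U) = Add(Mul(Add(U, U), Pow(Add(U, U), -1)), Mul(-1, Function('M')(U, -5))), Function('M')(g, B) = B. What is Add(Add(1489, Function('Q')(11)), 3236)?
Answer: 4731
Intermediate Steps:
Function('Q')(U) = 6 (Function('Q')(U) = Add(Mul(Add(U, U), Pow(Add(U, U), -1)), Mul(-1, -5)) = Add(Mul(Mul(2, U), Pow(Mul(2, U), -1)), 5) = Add(Mul(Mul(2, U), Mul(Rational(1, 2), Pow(U, -1))), 5) = Add(1, 5) = 6)
Add(Add(1489, Function('Q')(11)), 3236) = Add(Add(1489, 6), 3236) = Add(1495, 3236) = 4731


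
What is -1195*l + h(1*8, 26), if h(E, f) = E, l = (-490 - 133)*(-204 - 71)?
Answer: -204733367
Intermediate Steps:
l = 171325 (l = -623*(-275) = 171325)
-1195*l + h(1*8, 26) = -1195*171325 + 1*8 = -204733375 + 8 = -204733367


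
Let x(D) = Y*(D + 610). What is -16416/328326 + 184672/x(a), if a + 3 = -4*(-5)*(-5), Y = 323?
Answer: 9657386416/8961165681 ≈ 1.0777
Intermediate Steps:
a = -103 (a = -3 - 4*(-5)*(-5) = -3 + 20*(-5) = -3 - 100 = -103)
x(D) = 197030 + 323*D (x(D) = 323*(D + 610) = 323*(610 + D) = 197030 + 323*D)
-16416/328326 + 184672/x(a) = -16416/328326 + 184672/(197030 + 323*(-103)) = -16416*1/328326 + 184672/(197030 - 33269) = -2736/54721 + 184672/163761 = 9657386416/8961165681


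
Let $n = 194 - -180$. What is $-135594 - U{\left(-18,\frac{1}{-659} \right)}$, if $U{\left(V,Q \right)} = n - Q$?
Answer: $- \frac{89602913}{659} \approx -1.3597 \cdot 10^{5}$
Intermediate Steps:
$n = 374$ ($n = 194 + 180 = 374$)
$U{\left(V,Q \right)} = 374 - Q$
$-135594 - U{\left(-18,\frac{1}{-659} \right)} = -135594 - \left(374 - \frac{1}{-659}\right) = -135594 - \left(374 - - \frac{1}{659}\right) = -135594 - \left(374 + \frac{1}{659}\right) = -135594 - \frac{246467}{659} = - \frac{89602913}{659}$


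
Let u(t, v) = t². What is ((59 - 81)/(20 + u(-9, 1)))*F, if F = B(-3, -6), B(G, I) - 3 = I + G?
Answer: 132/101 ≈ 1.3069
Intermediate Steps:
B(G, I) = 3 + G + I (B(G, I) = 3 + (I + G) = 3 + (G + I) = 3 + G + I)
F = -6 (F = 3 - 3 - 6 = -6)
((59 - 81)/(20 + u(-9, 1)))*F = ((59 - 81)/(20 + (-9)²))*(-6) = -22/(20 + 81)*(-6) = -22/101*(-6) = 132/101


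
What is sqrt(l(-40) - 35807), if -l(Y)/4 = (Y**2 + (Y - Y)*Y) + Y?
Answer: I*sqrt(42047) ≈ 205.05*I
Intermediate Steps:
l(Y) = -4*Y - 4*Y**2 (l(Y) = -4*((Y**2 + (Y - Y)*Y) + Y) = -4*((Y**2 + 0*Y) + Y) = -4*((Y**2 + 0) + Y) = -4*(Y**2 + Y) = -4*(Y + Y**2) = -4*Y - 4*Y**2)
sqrt(l(-40) - 35807) = sqrt(-4*(-40)*(1 - 40) - 35807) = sqrt(-4*(-40)*(-39) - 35807) = sqrt(-6240 - 35807) = sqrt(-42047) = I*sqrt(42047)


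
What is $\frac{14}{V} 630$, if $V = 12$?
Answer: $735$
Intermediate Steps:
$\frac{14}{V} 630 = \frac{14}{12} \cdot 630 = 14 \cdot \frac{1}{12} \cdot 630 = \frac{7}{6} \cdot 630 = 735$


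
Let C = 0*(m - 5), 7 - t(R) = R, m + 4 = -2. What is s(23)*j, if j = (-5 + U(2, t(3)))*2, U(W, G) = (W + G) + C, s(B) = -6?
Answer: -12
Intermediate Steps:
m = -6 (m = -4 - 2 = -6)
t(R) = 7 - R
C = 0 (C = 0*(-6 - 5) = 0*(-11) = 0)
U(W, G) = G + W (U(W, G) = (W + G) + 0 = (G + W) + 0 = G + W)
j = 2 (j = (-5 + ((7 - 1*3) + 2))*2 = (-5 + ((7 - 3) + 2))*2 = (-5 + (4 + 2))*2 = (-5 + 6)*2 = 1*2 = 2)
s(23)*j = -6*2 = -12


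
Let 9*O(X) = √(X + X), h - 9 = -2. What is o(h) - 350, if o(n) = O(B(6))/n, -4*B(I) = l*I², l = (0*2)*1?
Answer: -350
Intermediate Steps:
l = 0 (l = 0*1 = 0)
h = 7 (h = 9 - 2 = 7)
B(I) = 0 (B(I) = -0*I² = -¼*0 = 0)
O(X) = √2*√X/9 (O(X) = √(X + X)/9 = √(2*X)/9 = (√2*√X)/9 = √2*√X/9)
o(n) = 0 (o(n) = (√2*√0/9)/n = ((⅑)*√2*0)/n = 0/n = 0)
o(h) - 350 = 0 - 350 = -350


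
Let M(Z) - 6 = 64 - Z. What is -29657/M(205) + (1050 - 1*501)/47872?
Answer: 1419814019/6462720 ≈ 219.69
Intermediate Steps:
M(Z) = 70 - Z (M(Z) = 6 + (64 - Z) = 70 - Z)
-29657/M(205) + (1050 - 1*501)/47872 = -29657/(70 - 1*205) + (1050 - 1*501)/47872 = -29657/(70 - 205) + (1050 - 501)*(1/47872) = -29657/(-135) + 549*(1/47872) = -29657*(-1/135) + 549/47872 = 29657/135 + 549/47872 = 1419814019/6462720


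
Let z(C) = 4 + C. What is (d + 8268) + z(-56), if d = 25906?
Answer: 34122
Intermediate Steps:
(d + 8268) + z(-56) = (25906 + 8268) + (4 - 56) = 34174 - 52 = 34122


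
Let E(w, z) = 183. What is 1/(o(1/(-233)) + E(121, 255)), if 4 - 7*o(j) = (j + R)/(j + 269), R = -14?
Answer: 62676/11505989 ≈ 0.0054473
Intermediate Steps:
o(j) = 4/7 - (-14 + j)/(7*(269 + j)) (o(j) = 4/7 - (j - 14)/(7*(j + 269)) = 4/7 - (-14 + j)/(7*(269 + j)))
1/(o(1/(-233)) + E(121, 255)) = 1/((1090 + 3/(-233))/(7*(269 + 1/(-233))) + 183) = 1/((1090 + 3*(-1/233))/(7*(269 - 1/233)) + 183) = 1/((1090 - 3/233)/(7*(62676/233)) + 183) = 1/((⅐)*(233/62676)*(253967/233) + 183) = 1/(36281/62676 + 183) = 1/(11505989/62676) = 62676/11505989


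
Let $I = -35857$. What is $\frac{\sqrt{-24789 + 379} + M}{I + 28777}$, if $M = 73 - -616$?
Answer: $- \frac{689}{7080} - \frac{i \sqrt{24410}}{7080} \approx -0.097316 - 0.022067 i$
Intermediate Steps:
$M = 689$ ($M = 73 + 616 = 689$)
$\frac{\sqrt{-24789 + 379} + M}{I + 28777} = \frac{\sqrt{-24789 + 379} + 689}{-35857 + 28777} = \frac{\sqrt{-24410} + 689}{-7080} = \left(i \sqrt{24410} + 689\right) \left(- \frac{1}{7080}\right) = \left(689 + i \sqrt{24410}\right) \left(- \frac{1}{7080}\right) = - \frac{689}{7080} - \frac{i \sqrt{24410}}{7080}$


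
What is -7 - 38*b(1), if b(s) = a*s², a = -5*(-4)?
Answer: -767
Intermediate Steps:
a = 20
b(s) = 20*s²
-7 - 38*b(1) = -7 - 760*1² = -7 - 760 = -767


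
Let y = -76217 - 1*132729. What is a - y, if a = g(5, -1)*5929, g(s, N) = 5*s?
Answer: 357171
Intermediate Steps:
a = 148225 (a = (5*5)*5929 = 25*5929 = 148225)
y = -208946 (y = -76217 - 132729 = -208946)
a - y = 148225 - 1*(-208946) = 148225 + 208946 = 357171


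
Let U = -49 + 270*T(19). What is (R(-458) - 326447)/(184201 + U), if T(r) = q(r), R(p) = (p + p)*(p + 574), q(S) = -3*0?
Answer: -432703/184152 ≈ -2.3497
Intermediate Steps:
q(S) = 0
R(p) = 2*p*(574 + p) (R(p) = (2*p)*(574 + p) = 2*p*(574 + p))
T(r) = 0
U = -49 (U = -49 + 270*0 = -49 + 0 = -49)
(R(-458) - 326447)/(184201 + U) = (2*(-458)*(574 - 458) - 326447)/(184201 - 49) = (2*(-458)*116 - 326447)/184152 = (-106256 - 326447)*(1/184152) = -432703*1/184152 = -432703/184152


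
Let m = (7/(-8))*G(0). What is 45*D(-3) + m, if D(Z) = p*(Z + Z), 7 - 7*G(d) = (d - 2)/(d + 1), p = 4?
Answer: -8649/8 ≈ -1081.1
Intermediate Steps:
G(d) = 1 - (-2 + d)/(7*(1 + d)) (G(d) = 1 - (d - 2)/(7*(d + 1)) = 1 - (-2 + d)/(7*(1 + d)))
m = -9/8 (m = (7/(-8))*(3*(3 + 2*0)/(7*(1 + 0))) = (7*(-⅛))*((3/7)*(3 + 0)/1) = -3*3/8 = -7/8*9/7 = -9/8 ≈ -1.1250)
D(Z) = 8*Z (D(Z) = 4*(Z + Z) = 4*(2*Z) = 8*Z)
45*D(-3) + m = 45*(8*(-3)) - 9/8 = 45*(-24) - 9/8 = -1080 - 9/8 = -8649/8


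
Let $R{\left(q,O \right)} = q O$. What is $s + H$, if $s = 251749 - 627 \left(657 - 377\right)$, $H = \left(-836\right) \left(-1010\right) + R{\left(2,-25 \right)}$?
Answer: $920499$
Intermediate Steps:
$R{\left(q,O \right)} = O q$
$H = 844310$ ($H = \left(-836\right) \left(-1010\right) - 50 = 844360 - 50 = 844310$)
$s = 76189$ ($s = 251749 - 175560 = 76189$)
$s + H = 76189 + 844310 = 920499$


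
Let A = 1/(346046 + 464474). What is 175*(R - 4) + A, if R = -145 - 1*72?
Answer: -31346860999/810520 ≈ -38675.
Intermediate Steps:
R = -217 (R = -145 - 72 = -217)
A = 1/810520 ≈ 1.2338e-6
175*(R - 4) + A = 175*(-217 - 4) + 1/810520 = 175*(-221) + 1/810520 = -38675 + 1/810520 = -31346860999/810520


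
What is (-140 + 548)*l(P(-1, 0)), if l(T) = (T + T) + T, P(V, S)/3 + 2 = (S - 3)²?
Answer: 25704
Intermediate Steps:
P(V, S) = -6 + 3*(-3 + S)² (P(V, S) = -6 + 3*(S - 3)² = -6 + 3*(-3 + S)²)
l(T) = 3*T (l(T) = 2*T + T = 3*T)
(-140 + 548)*l(P(-1, 0)) = (-140 + 548)*(3*(-6 + 3*(-3 + 0)²)) = 408*(3*(-6 + 3*(-3)²)) = 408*(3*(-6 + 3*9)) = 408*(3*(-6 + 27)) = 408*(3*21) = 408*63 = 25704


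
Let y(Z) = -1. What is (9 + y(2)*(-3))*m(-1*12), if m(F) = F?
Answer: -144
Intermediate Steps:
(9 + y(2)*(-3))*m(-1*12) = (9 - 1*(-3))*(-1*12) = (9 + 3)*(-12) = 12*(-12) = -144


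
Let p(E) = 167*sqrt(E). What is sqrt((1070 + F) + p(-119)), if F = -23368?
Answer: sqrt(-22298 + 167*I*sqrt(119)) ≈ 6.0949 + 149.45*I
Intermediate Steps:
sqrt((1070 + F) + p(-119)) = sqrt((1070 - 23368) + 167*sqrt(-119)) = sqrt(-22298 + 167*(I*sqrt(119))) = sqrt(-22298 + 167*I*sqrt(119))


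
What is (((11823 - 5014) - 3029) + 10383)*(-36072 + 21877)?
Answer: -201043785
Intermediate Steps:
(((11823 - 5014) - 3029) + 10383)*(-36072 + 21877) = ((6809 - 3029) + 10383)*(-14195) = (3780 + 10383)*(-14195) = 14163*(-14195) = -201043785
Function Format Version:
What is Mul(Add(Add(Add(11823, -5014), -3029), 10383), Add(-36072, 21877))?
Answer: -201043785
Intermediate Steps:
Mul(Add(Add(Add(11823, -5014), -3029), 10383), Add(-36072, 21877)) = Mul(Add(Add(6809, -3029), 10383), -14195) = Mul(Add(3780, 10383), -14195) = Mul(14163, -14195) = -201043785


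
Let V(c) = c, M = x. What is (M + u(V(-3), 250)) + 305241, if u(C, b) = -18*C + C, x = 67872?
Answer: 373164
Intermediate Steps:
M = 67872
u(C, b) = -17*C
(M + u(V(-3), 250)) + 305241 = (67872 - 17*(-3)) + 305241 = (67872 + 51) + 305241 = 67923 + 305241 = 373164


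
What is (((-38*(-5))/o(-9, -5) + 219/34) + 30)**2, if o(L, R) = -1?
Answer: 27258841/1156 ≈ 23580.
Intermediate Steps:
(((-38*(-5))/o(-9, -5) + 219/34) + 30)**2 = ((-38*(-5)/(-1) + 219/34) + 30)**2 = ((190*(-1) + 219*(1/34)) + 30)**2 = ((-190 + 219/34) + 30)**2 = (-6241/34 + 30)**2 = (-5221/34)**2 = 27258841/1156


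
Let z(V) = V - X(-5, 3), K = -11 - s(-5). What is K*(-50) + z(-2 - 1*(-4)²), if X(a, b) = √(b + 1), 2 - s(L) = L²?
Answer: -620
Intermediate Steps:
s(L) = 2 - L²
K = 12 (K = -11 - (2 - 1*(-5)²) = -11 - (2 - 1*25) = -11 - (2 - 25) = -11 - 1*(-23) = -11 + 23 = 12)
X(a, b) = √(1 + b)
z(V) = -2 + V (z(V) = V - √(1 + 3) = V - √4 = V - 1*2 = V - 2 = -2 + V)
K*(-50) + z(-2 - 1*(-4)²) = 12*(-50) + (-2 + (-2 - 1*(-4)²)) = -600 + (-2 + (-2 - 1*16)) = -600 + (-2 + (-2 - 16)) = -600 + (-2 - 18) = -600 - 20 = -620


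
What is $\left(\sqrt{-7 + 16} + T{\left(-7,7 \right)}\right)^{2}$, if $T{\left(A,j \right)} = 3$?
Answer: $36$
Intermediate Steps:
$\left(\sqrt{-7 + 16} + T{\left(-7,7 \right)}\right)^{2} = \left(\sqrt{-7 + 16} + 3\right)^{2} = \left(\sqrt{9} + 3\right)^{2} = \left(3 + 3\right)^{2} = 6^{2} = 36$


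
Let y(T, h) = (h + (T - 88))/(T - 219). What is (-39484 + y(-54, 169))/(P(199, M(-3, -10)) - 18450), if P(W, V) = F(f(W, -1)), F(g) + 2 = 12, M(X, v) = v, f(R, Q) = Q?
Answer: 3593053/1678040 ≈ 2.1412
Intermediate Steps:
F(g) = 10 (F(g) = -2 + 12 = 10)
P(W, V) = 10
y(T, h) = (-88 + T + h)/(-219 + T) (y(T, h) = (h + (-88 + T))/(-219 + T) = (-88 + T + h)/(-219 + T))
(-39484 + y(-54, 169))/(P(199, M(-3, -10)) - 18450) = (-39484 + (-88 - 54 + 169)/(-219 - 54))/(10 - 18450) = (-39484 + 27/(-273))/(-18440) = (-39484 - 1/273*27)*(-1/18440) = (-39484 - 9/91)*(-1/18440) = -3593053/91*(-1/18440) = 3593053/1678040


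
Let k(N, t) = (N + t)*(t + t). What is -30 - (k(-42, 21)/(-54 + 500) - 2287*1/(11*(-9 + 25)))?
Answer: -589823/39248 ≈ -15.028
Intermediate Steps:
k(N, t) = 2*t*(N + t) (k(N, t) = (N + t)*(2*t) = 2*t*(N + t))
-30 - (k(-42, 21)/(-54 + 500) - 2287*1/(11*(-9 + 25))) = -30 - ((2*21*(-42 + 21))/(-54 + 500) - 2287*1/(11*(-9 + 25))) = -30 - ((2*21*(-21))/446 - 2287/(11*16)) = -30 - (-882*1/446 - 2287/176) = -30 - (-441/223 - 2287*1/176) = -30 - (-441/223 - 2287/176) = -30 - 1*(-587617/39248) = -30 + 587617/39248 = -589823/39248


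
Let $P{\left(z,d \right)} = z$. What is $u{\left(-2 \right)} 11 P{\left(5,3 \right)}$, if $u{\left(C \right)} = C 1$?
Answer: $-110$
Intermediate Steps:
$u{\left(C \right)} = C$
$u{\left(-2 \right)} 11 P{\left(5,3 \right)} = \left(-2\right) 11 \cdot 5 = \left(-22\right) 5 = -110$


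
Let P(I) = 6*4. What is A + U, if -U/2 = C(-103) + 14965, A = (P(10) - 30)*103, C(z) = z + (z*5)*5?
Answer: -25192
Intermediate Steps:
C(z) = 26*z (C(z) = z + (5*z)*5 = z + 25*z = 26*z)
P(I) = 24
A = -618 (A = (24 - 30)*103 = -6*103 = -618)
U = -24574 (U = -2*(26*(-103) + 14965) = -2*(-2678 + 14965) = -2*12287 = -24574)
A + U = -618 - 24574 = -25192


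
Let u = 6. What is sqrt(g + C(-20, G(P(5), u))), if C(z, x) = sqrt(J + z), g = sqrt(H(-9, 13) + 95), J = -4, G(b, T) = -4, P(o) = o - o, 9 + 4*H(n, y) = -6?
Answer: sqrt(2*sqrt(365) + 8*I*sqrt(6))/2 ≈ 3.185 + 0.76908*I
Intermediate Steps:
H(n, y) = -15/4 (H(n, y) = -9/4 + (1/4)*(-6) = -9/4 - 3/2 = -15/4)
P(o) = 0
g = sqrt(365)/2 (g = sqrt(-15/4 + 95) = sqrt(365/4) = sqrt(365)/2 ≈ 9.5525)
C(z, x) = sqrt(-4 + z)
sqrt(g + C(-20, G(P(5), u))) = sqrt(sqrt(365)/2 + sqrt(-4 - 20)) = sqrt(sqrt(365)/2 + sqrt(-24)) = sqrt(sqrt(365)/2 + 2*I*sqrt(6))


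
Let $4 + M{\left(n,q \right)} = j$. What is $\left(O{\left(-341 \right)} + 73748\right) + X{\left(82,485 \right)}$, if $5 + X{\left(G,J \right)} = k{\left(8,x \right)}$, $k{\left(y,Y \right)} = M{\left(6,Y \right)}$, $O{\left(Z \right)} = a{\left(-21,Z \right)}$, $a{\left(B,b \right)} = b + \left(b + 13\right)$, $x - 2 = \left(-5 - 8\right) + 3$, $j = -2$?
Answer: $73068$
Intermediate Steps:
$x = -8$ ($x = 2 + \left(\left(-5 - 8\right) + 3\right) = 2 + \left(-13 + 3\right) = 2 - 10 = -8$)
$M{\left(n,q \right)} = -6$ ($M{\left(n,q \right)} = -4 - 2 = -6$)
$a{\left(B,b \right)} = 13 + 2 b$ ($a{\left(B,b \right)} = b + \left(13 + b\right) = 13 + 2 b$)
$O{\left(Z \right)} = 13 + 2 Z$
$k{\left(y,Y \right)} = -6$
$X{\left(G,J \right)} = -11$ ($X{\left(G,J \right)} = -5 - 6 = -11$)
$\left(O{\left(-341 \right)} + 73748\right) + X{\left(82,485 \right)} = \left(\left(13 + 2 \left(-341\right)\right) + 73748\right) - 11 = \left(\left(13 - 682\right) + 73748\right) - 11 = \left(-669 + 73748\right) - 11 = 73079 - 11 = 73068$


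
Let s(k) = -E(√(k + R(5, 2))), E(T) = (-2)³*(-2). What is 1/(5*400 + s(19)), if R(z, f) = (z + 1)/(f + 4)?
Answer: 1/1984 ≈ 0.00050403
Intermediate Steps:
R(z, f) = (1 + z)/(4 + f)
E(T) = 16 (E(T) = -8*(-2) = 16)
s(k) = -16 (s(k) = -1*16 = -16)
1/(5*400 + s(19)) = 1/(5*400 - 16) = 1/(2000 - 16) = 1/1984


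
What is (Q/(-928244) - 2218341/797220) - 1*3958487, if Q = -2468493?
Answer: -61027887259773998/15416972535 ≈ -3.9585e+6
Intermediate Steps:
(Q/(-928244) - 2218341/797220) - 1*3958487 = (-2468493/(-928244) - 2218341/797220) - 1*3958487 = (-2468493*(-1/928244) - 2218341*1/797220) - 3958487 = (2468493/928244 - 739447/265740) - 3958487 = -1900619453/15416972535 - 3958487 = -61027887259773998/15416972535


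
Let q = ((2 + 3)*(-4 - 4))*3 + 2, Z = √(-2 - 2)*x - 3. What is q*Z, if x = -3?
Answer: 354 + 708*I ≈ 354.0 + 708.0*I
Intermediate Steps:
Z = -3 - 6*I (Z = √(-2 - 2)*(-3) - 3 = √(-4)*(-3) - 3 = (2*I)*(-3) - 3 = -6*I - 3 = -3 - 6*I ≈ -3.0 - 6.0*I)
q = -118 (q = (5*(-8))*3 + 2 = -40*3 + 2 = -120 + 2 = -118)
q*Z = -118*(-3 - 6*I) = 354 + 708*I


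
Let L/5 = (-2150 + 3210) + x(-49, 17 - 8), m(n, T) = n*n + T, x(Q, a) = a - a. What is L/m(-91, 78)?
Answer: 5300/8359 ≈ 0.63405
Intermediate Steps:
x(Q, a) = 0
m(n, T) = T + n**2 (m(n, T) = n**2 + T = T + n**2)
L = 5300 (L = 5*((-2150 + 3210) + 0) = 5*(1060 + 0) = 5*1060 = 5300)
L/m(-91, 78) = 5300/(78 + (-91)**2) = 5300/(78 + 8281) = 5300/8359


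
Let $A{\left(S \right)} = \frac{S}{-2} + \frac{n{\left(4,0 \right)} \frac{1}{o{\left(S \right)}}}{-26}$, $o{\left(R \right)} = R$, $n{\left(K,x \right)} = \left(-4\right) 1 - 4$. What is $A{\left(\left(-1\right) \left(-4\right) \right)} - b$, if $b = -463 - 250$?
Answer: $\frac{9244}{13} \approx 711.08$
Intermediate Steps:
$b = -713$ ($b = -463 - 250 = -713$)
$n{\left(K,x \right)} = -8$ ($n{\left(K,x \right)} = -4 - 4 = -8$)
$A{\left(S \right)} = - \frac{S}{2} + \frac{4}{13 S}$ ($A{\left(S \right)} = \frac{S}{-2} + \frac{\left(-8\right) \frac{1}{S}}{-26} = S \left(- \frac{1}{2}\right) + - \frac{8}{S} \left(- \frac{1}{26}\right) = - \frac{S}{2} + \frac{4}{13 S}$)
$A{\left(\left(-1\right) \left(-4\right) \right)} - b = \left(- \frac{\left(-1\right) \left(-4\right)}{2} + \frac{4}{13 \left(\left(-1\right) \left(-4\right)\right)}\right) - -713 = \left(\left(- \frac{1}{2}\right) 4 + \frac{4}{13 \cdot 4}\right) + 713 = \left(-2 + \frac{4}{13} \cdot \frac{1}{4}\right) + 713 = \left(-2 + \frac{1}{13}\right) + 713 = - \frac{25}{13} + 713 = \frac{9244}{13}$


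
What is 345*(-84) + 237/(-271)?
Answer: -7853817/271 ≈ -28981.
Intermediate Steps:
345*(-84) + 237/(-271) = -28980 + 237*(-1/271) = -28980 - 237/271 = -7853817/271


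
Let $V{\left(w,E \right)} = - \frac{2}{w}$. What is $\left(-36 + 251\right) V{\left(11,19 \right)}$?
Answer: $- \frac{430}{11} \approx -39.091$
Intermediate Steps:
$\left(-36 + 251\right) V{\left(11,19 \right)} = \left(-36 + 251\right) \left(- \frac{2}{11}\right) = 215 \left(\left(-2\right) \frac{1}{11}\right) = 215 \left(- \frac{2}{11}\right) = - \frac{430}{11}$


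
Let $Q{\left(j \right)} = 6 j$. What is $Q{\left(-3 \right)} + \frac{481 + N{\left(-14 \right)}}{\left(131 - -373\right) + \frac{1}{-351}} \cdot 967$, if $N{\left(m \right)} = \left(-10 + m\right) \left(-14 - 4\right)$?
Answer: $\frac{306703467}{176903} \approx 1733.7$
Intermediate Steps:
$N{\left(m \right)} = 180 - 18 m$ ($N{\left(m \right)} = \left(-10 + m\right) \left(-18\right) = 180 - 18 m$)
$Q{\left(-3 \right)} + \frac{481 + N{\left(-14 \right)}}{\left(131 - -373\right) + \frac{1}{-351}} \cdot 967 = 6 \left(-3\right) + \frac{481 + \left(180 - -252\right)}{\left(131 - -373\right) + \frac{1}{-351}} \cdot 967 = -18 + \frac{481 + \left(180 + 252\right)}{\left(131 + 373\right) - \frac{1}{351}} \cdot 967 = -18 + \frac{481 + 432}{504 - \frac{1}{351}} \cdot 967 = -18 + \frac{913}{\frac{176903}{351}} \cdot 967 = -18 + 913 \cdot \frac{351}{176903} \cdot 967 = -18 + \frac{320463}{176903} \cdot 967 = -18 + \frac{309887721}{176903} = \frac{306703467}{176903}$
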